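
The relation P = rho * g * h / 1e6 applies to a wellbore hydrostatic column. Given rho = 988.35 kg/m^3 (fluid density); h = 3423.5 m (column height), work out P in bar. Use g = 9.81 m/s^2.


P = rho * g * h / 1e6
P = 988.35 * 9.81 * 3423.5 / 1e6
P = 33.19328 MPa
Convert: 33.19328 MPa * 10.0 = 331.93 bar
P = 331.93 bar


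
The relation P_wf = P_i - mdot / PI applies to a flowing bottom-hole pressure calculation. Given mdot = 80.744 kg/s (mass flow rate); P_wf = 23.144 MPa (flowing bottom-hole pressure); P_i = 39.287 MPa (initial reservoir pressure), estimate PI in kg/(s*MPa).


PI = mdot / (P_i - P_wf)
PI = 80.744 / (39.287 - 23.144)
PI = 5.0018 kg/(s*MPa)


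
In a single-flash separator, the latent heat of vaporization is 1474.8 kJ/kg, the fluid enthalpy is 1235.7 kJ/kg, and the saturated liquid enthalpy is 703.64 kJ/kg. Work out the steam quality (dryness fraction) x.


x = (h - hf) / hfg
x = (1235.7 - 703.64) / 1474.8
x = 0.36077


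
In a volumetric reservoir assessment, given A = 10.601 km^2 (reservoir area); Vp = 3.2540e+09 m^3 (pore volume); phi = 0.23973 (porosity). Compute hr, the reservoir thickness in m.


hr = Vp / (A * 1e6 * phi)
hr = 3.2540e+09 / (10.601 * 1e6 * 0.23973)
hr = 1280.4 m


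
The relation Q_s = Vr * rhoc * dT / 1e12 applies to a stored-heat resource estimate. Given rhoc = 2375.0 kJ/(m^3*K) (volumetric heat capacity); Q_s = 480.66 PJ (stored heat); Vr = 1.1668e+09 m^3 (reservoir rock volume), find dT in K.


dT = Q_s * 1e12 / (Vr * rhoc)
dT = 480.66 * 1e12 / (1.1668e+09 * 2375.0)
dT = 173.45 K


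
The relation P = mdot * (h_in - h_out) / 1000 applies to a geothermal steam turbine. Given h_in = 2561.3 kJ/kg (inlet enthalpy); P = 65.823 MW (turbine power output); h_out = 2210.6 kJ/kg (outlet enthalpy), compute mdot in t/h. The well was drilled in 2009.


mdot = P * 1000 / (h_in - h_out)
mdot = 65.823 * 1000 / (2561.3 - 2210.6)
mdot = 187.6903 kg/s
Convert: 187.6903 kg/s * 3.6 = 675.69 t/h
mdot = 675.69 t/h


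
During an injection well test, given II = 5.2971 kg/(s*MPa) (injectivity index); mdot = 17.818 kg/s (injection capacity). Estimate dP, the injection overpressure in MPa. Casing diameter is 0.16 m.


dP = mdot * 1000 / II
dP = 17.818 * 1000 / 5.2971
dP = 3363.727 kPa
Convert: 3363.727 kPa * 0.001 = 3.3637 MPa
dP = 3.3637 MPa


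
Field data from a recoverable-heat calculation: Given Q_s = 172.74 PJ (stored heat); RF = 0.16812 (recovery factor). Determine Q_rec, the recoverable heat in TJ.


Q_rec = Q_s * RF
Q_rec = 172.74 * 0.16812
Q_rec = 29.04105 PJ
Convert: 29.04105 PJ * 1000.0 = 29041 TJ
Q_rec = 29041 TJ


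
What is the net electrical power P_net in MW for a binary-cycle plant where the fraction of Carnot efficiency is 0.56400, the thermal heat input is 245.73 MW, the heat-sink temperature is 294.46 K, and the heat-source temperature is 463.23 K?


Step 1: eta = (1 - Tc/Th)*f = (1 - 294.46/463.23)*0.564 = 0.2054838
Step 2: P_net = eta * Q_in = 0.2054838 * 245.73 = 50.494 MW
P_net = 50.494 MW


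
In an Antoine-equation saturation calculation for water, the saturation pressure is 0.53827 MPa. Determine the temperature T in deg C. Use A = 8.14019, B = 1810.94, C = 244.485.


T = B / (A - log10(P_sat * 760 / 0.101325)) - C
T = 1810.94 / (8.14019 - log10(0.53827 * 760 / 0.101325)) - 244.485
T = 154.92 deg C


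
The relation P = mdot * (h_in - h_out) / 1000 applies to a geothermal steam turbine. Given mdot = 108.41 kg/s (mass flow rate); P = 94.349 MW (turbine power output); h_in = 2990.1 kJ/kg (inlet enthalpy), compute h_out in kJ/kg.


h_out = h_in - P * 1000 / mdot
h_out = 2990.1 - 94.349 * 1000 / 108.41
h_out = 2119.8 kJ/kg


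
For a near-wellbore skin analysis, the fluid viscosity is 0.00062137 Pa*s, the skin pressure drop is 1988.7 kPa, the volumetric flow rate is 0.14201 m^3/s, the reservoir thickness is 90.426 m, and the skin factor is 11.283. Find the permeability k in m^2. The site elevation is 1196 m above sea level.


k = S*q*mu / (2*pi*dP_s*1000*hr)
k = 11.283*0.14201*0.00062137 / (2*pi*1988.7*1000*90.426)
k = 8.8115e-13 m^2


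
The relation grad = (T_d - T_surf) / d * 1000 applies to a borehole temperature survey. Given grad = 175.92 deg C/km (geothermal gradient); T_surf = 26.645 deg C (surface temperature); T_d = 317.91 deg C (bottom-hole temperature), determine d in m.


d = (T_d - T_surf) / grad * 1000
d = (317.91 - 26.645) / 175.92 * 1000
d = 1655.7 m


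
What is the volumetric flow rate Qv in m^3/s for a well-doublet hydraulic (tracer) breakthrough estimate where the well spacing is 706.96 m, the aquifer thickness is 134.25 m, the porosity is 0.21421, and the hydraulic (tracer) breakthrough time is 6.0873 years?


Qv = pi*hr*phi*L^2 / (3*t_bt*365.25*86400)
Qv = pi*134.25*0.21421*706.96^2 / (3*6.0873*365.25*86400)
Qv = 0.078351 m^3/s


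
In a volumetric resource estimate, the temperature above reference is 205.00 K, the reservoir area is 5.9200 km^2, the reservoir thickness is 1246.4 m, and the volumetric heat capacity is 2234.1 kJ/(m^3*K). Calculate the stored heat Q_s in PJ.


Step 1: Vr = A*1e6*hr = 5.92*1e6*1246.4 = 7.378688e+09 m^3
Step 2: Q_s = Vr*rhoc*dT/1e12 = 7.378688e+09*2234.1*205.0/1e12 = 3379.4 PJ
Q_s = 3379.4 PJ


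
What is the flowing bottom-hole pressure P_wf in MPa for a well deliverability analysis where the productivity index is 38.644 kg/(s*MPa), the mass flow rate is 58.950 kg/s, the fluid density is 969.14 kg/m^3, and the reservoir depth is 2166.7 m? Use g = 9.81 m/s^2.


Step 1: P_i = rho*g*h/1e6 = 969.14*9.81*2166.7/1e6 = 20.59939 MPa
Step 2: P_wf = P_i - mdot/PI = 20.59939 - 58.95/38.644 = 19.074 MPa
P_wf = 19.074 MPa


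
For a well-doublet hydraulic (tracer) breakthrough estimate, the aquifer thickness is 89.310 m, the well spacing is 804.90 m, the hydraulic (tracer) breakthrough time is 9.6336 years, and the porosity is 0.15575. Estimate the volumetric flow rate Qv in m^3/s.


Qv = pi*hr*phi*L^2 / (3*t_bt*365.25*86400)
Qv = pi*89.310*0.15575*804.90^2 / (3*9.6336*365.25*86400)
Qv = 0.031042 m^3/s


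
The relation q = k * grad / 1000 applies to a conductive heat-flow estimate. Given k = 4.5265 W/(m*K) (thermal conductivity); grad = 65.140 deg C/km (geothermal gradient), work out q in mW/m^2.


q = k * grad / 1000
q = 4.5265 * 65.140 / 1000
q = 0.2948562 W/m^2
Convert: 0.2948562 W/m^2 * 1000.0 = 294.86 mW/m^2
q = 294.86 mW/m^2


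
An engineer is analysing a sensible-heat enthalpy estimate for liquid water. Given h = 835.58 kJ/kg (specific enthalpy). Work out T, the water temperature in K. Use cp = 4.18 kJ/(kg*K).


T = h / cp
T = 835.58 / 4.18
T = 199.8995 deg C
Convert to K: 199.8995 + 273.15 = 473.05 K
T = 473.05 K


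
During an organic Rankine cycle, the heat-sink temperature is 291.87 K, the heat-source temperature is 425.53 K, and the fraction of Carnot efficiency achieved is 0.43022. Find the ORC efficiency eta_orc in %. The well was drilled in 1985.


eta_orc = (1 - Tc/Th) * f * 100
eta_orc = (1 - 291.87/425.53) * 0.43022 * 100
eta_orc = 13.513 %


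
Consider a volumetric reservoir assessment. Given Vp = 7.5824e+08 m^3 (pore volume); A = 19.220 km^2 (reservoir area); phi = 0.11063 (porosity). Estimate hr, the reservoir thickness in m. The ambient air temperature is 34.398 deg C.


hr = Vp / (A * 1e6 * phi)
hr = 7.5824e+08 / (19.220 * 1e6 * 0.11063)
hr = 356.60 m


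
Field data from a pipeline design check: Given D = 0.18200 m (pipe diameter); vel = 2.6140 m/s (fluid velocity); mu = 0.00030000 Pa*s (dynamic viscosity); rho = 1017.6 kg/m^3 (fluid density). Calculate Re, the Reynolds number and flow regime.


Step 1: Re = rho*vel*D/mu = 1017.6*2.614*0.182/0.0003 = 1.6137e+06
Step 2: Re = 1.6137e+06 > 4000, so flow is turbulent.
Re = 1.6137e+06 (turbulent)


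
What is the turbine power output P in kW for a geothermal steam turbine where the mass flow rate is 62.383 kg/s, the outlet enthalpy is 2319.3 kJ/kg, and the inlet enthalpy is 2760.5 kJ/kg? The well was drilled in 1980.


P = mdot * (h_in - h_out) / 1000
P = 62.383 * (2760.5 - 2319.3) / 1000
P = 27.52338 MW
Convert: 27.52338 MW * 1000.0 = 27523 kW
P = 27523 kW


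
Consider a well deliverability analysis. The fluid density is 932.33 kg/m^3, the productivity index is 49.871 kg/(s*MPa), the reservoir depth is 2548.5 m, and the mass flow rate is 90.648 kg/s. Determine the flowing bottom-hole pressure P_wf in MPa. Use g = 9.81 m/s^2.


Step 1: P_i = rho*g*h/1e6 = 932.33*9.81*2548.5/1e6 = 23.30898 MPa
Step 2: P_wf = P_i - mdot/PI = 23.30898 - 90.648/49.871 = 21.491 MPa
P_wf = 21.491 MPa


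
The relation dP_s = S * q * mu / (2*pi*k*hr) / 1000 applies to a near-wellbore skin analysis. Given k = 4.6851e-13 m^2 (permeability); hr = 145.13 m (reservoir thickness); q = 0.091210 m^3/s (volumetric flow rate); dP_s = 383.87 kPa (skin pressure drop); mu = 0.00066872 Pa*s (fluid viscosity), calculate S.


S = dP_s * 1000 * 2*pi*k*hr / (q*mu)
S = 383.87 * 1000 * 2*pi*4.6851e-13*145.13 / (0.091210*0.00066872)
S = 2.6888


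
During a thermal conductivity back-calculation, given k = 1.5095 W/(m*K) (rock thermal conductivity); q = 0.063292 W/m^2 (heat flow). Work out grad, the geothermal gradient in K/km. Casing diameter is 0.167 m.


grad = q / k * 1000
grad = 0.063292 / 1.5095 * 1000
grad = 41.92912 deg C/km
Convert: 41.92912 deg C/km * 1.0 = 41.929 K/km
grad = 41.929 K/km


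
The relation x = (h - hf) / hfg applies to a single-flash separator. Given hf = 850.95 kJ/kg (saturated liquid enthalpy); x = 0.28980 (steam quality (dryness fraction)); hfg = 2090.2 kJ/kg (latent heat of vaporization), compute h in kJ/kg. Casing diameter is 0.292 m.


h = hf + x * hfg
h = 850.95 + 0.28980 * 2090.2
h = 1456.7 kJ/kg


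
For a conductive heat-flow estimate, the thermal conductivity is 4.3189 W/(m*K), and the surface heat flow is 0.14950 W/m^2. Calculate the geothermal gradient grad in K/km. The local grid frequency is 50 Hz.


grad = q * 1000 / k
grad = 0.14950 * 1000 / 4.3189
grad = 34.61530 deg C/km
Convert: 34.61530 deg C/km * 1.0 = 34.615 K/km
grad = 34.615 K/km


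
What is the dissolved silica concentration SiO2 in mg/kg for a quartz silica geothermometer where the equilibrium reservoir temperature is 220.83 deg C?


SiO2 = 10^(5.19 - 1309/(T_eq + 273.15))
SiO2 = 10^(5.19 - 1309/(220.83 + 273.15))
SiO2 = 346.81 mg/kg


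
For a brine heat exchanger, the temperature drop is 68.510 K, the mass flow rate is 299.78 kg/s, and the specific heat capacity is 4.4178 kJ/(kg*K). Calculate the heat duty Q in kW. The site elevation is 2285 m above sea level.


Q = mdot * cp * dT / 1000
Q = 299.78 * 4.4178 * 68.510 / 1000
Q = 90.73246 MW
Convert: 90.73246 MW * 1000.0 = 90732 kW
Q = 90732 kW


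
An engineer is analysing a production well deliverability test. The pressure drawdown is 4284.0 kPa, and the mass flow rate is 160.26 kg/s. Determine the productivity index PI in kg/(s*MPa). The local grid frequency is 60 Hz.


PI = mdot * 1000 / dP
PI = 160.26 * 1000 / 4284.0
PI = 37.409 kg/(s*MPa)


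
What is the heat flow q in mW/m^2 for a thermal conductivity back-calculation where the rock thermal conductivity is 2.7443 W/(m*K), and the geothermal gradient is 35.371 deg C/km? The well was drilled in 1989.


q = k * grad / 1000
q = 2.7443 * 35.371 / 1000
q = 0.09706864 W/m^2
Convert: 0.09706864 W/m^2 * 1000.0 = 97.069 mW/m^2
q = 97.069 mW/m^2


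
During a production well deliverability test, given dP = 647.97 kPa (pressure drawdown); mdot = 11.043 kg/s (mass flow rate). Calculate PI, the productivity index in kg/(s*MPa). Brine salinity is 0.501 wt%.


PI = mdot * 1000 / dP
PI = 11.043 * 1000 / 647.97
PI = 17.042 kg/(s*MPa)


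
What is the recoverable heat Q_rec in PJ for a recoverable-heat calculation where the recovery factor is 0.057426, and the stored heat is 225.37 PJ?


Q_rec = Q_s * RF
Q_rec = 225.37 * 0.057426
Q_rec = 12.942 PJ


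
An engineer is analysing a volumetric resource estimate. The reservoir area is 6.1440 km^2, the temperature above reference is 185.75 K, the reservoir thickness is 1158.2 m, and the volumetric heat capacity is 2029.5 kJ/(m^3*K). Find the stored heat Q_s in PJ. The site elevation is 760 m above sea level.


Step 1: Vr = A*1e6*hr = 6.144*1e6*1158.2 = 7.115981e+09 m^3
Step 2: Q_s = Vr*rhoc*dT/1e12 = 7.115981e+09*2029.5*185.75/1e12 = 2682.6 PJ
Q_s = 2682.6 PJ


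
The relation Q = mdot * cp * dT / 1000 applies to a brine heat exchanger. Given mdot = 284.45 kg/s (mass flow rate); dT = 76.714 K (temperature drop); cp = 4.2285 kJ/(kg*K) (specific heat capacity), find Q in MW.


Q = mdot * cp * dT / 1000
Q = 284.45 * 4.2285 * 76.714 / 1000
Q = 92.271 MW


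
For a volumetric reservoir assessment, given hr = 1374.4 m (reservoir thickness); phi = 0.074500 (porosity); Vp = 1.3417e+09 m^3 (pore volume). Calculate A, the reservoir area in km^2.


A = Vp / (1e6 * hr * phi)
A = 1.3417e+09 / (1e6 * 1374.4 * 0.074500)
A = 13.103 km^2


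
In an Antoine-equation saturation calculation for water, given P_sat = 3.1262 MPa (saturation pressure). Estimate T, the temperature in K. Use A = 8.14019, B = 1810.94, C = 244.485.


T = B / (A - log10(P_sat * 760 / 0.101325)) - C
T = 1810.94 / (8.14019 - log10(3.1262 * 760 / 0.101325)) - 244.485
T = 235.8607 deg C
Convert to K: 235.8607 + 273.15 = 509.01 K
T = 509.01 K


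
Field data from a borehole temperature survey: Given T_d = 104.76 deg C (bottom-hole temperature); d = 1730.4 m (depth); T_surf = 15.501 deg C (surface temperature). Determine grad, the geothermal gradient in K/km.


grad = (T_d - T_surf) / d * 1000
grad = (104.76 - 15.501) / 1730.4 * 1000
grad = 51.58287 deg C/km
Convert: 51.58287 deg C/km * 1.0 = 51.583 K/km
grad = 51.583 K/km


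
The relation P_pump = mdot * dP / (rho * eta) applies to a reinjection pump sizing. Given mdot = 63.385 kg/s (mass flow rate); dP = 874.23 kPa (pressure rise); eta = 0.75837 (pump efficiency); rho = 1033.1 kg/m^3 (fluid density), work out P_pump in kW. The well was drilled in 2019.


P_pump = mdot * dP / (rho * eta)
P_pump = 63.385 * 874.23 / (1033.1 * 0.75837)
P_pump = 70.728 kW


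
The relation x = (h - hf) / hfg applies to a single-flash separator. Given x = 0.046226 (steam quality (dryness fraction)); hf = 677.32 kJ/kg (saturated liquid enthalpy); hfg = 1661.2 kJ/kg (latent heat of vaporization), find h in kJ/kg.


h = hf + x * hfg
h = 677.32 + 0.046226 * 1661.2
h = 754.11 kJ/kg


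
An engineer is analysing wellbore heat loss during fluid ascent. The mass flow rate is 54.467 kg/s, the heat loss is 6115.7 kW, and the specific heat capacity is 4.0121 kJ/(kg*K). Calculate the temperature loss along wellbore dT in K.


dT = Q_loss / (mdot * cp)
dT = 6115.7 / (54.467 * 4.0121)
dT = 27.986 K


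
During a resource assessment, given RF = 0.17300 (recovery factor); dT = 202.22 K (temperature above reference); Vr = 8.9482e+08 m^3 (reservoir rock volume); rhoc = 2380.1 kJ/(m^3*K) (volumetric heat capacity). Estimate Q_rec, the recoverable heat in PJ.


Step 1: Q_s = Vr*rhoc*dT/1e12 = 8.9482e+08*2380.1*202.22/1e12 = 430.6803 PJ
Step 2: Q_rec = Q_s * RF = 430.6803 * 0.173 = 74.508 PJ
Q_rec = 74.508 PJ


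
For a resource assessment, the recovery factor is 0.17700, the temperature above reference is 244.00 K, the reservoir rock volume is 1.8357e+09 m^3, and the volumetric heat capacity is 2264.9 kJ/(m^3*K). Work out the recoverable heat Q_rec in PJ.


Step 1: Q_s = Vr*rhoc*dT/1e12 = 1.8357e+09*2264.9*244.0/1e12 = 1014.473 PJ
Step 2: Q_rec = Q_s * RF = 1014.473 * 0.177 = 179.56 PJ
Q_rec = 179.56 PJ


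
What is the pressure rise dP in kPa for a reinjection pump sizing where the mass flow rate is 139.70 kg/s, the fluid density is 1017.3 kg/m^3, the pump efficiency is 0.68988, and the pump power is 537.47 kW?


dP = P_pump * rho * eta / mdot
dP = 537.47 * 1017.3 * 0.68988 / 139.70
dP = 2700.1 kPa


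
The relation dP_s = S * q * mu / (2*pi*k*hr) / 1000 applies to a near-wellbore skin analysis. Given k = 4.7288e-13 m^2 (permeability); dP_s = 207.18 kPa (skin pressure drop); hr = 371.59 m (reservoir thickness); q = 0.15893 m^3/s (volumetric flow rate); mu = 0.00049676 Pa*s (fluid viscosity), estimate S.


S = dP_s * 1000 * 2*pi*k*hr / (q*mu)
S = 207.18 * 1000 * 2*pi*4.7288e-13*371.59 / (0.15893*0.00049676)
S = 2.8973


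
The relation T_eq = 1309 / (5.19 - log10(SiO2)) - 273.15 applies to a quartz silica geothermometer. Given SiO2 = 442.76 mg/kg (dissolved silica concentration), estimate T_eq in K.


T_eq = 1309 / (5.19 - log10(SiO2)) - 273.15
T_eq = 1309 / (5.19 - log10(442.76)) - 273.15
T_eq = 241.4281 deg C
Convert to K: 241.4281 + 273.15 = 514.58 K
T_eq = 514.58 K


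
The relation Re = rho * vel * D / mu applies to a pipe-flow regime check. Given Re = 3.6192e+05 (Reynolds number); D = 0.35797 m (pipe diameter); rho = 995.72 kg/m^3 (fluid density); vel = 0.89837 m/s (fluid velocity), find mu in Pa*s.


mu = rho * vel * D / Re
mu = 995.72 * 0.89837 * 0.35797 / 3.6192e+05
mu = 0.00088476 Pa*s


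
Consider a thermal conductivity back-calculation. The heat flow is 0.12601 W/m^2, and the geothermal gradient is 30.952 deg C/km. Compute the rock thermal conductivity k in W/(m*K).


k = q / (grad / 1000)
k = 0.12601 / (30.952 / 1000)
k = 4.0711 W/(m*K)


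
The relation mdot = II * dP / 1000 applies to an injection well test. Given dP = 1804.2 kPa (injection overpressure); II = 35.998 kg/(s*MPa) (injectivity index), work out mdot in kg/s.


mdot = II * dP / 1000
mdot = 35.998 * 1804.2 / 1000
mdot = 64.948 kg/s


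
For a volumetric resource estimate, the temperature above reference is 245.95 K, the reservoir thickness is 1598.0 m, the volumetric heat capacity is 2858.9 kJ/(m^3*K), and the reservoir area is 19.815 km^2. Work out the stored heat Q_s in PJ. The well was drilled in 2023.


Step 1: Vr = A*1e6*hr = 19.815*1e6*1598.0 = 3.166437e+10 m^3
Step 2: Q_s = Vr*rhoc*dT/1e12 = 3.166437e+10*2858.9*245.95/1e12 = 22265 PJ
Q_s = 22265 PJ


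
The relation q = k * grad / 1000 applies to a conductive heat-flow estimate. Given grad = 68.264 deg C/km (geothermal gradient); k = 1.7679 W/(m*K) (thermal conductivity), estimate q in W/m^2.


q = k * grad / 1000
q = 1.7679 * 68.264 / 1000
q = 0.12068 W/m^2


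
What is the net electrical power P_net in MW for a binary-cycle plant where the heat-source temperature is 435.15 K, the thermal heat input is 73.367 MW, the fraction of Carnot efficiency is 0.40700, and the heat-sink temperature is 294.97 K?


Step 1: eta = (1 - Tc/Th)*f = (1 - 294.97/435.15)*0.407 = 0.1311117
Step 2: P_net = eta * Q_in = 0.1311117 * 73.367 = 9.6193 MW
P_net = 9.6193 MW


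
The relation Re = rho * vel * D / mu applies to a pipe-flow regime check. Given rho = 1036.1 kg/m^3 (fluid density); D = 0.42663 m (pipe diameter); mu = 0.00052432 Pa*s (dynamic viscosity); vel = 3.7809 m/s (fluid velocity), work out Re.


Re = rho * vel * D / mu
Re = 1036.1 * 3.7809 * 0.42663 / 0.00052432
Re = 3.1875e+06


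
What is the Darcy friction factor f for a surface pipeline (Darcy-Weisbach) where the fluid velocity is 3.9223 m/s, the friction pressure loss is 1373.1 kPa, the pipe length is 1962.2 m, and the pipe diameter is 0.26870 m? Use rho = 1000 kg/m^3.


f = dP*1000 / ((L/D)*(rho*vel^2/2))
f = 1373.1*1000 / ((1962.2/0.26870)*(1000*3.9223^2/2))
f = 0.024444


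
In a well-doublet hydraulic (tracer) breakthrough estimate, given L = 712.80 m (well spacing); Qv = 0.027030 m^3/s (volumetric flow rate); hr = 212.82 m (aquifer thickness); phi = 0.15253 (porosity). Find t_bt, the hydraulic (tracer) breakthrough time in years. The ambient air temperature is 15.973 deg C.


t_bt = pi * hr * phi * L^2 / (3 * Qv) / (365.25*86400)
t_bt = pi * 212.82 * 0.15253 * 712.80^2 / (3 * 0.027030) / (365.25*86400)
t_bt = 20.248 years


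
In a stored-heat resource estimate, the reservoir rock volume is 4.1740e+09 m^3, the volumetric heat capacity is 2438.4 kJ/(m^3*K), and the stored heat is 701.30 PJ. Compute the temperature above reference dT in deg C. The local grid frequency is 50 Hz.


dT = Q_s * 1e12 / (Vr * rhoc)
dT = 701.30 * 1e12 / (4.1740e+09 * 2438.4)
dT = 68.90432 K
Convert (temperature difference, 1 K = 1 deg C): 68.90432 K = 68.90432 deg C
dT = 68.904 deg C


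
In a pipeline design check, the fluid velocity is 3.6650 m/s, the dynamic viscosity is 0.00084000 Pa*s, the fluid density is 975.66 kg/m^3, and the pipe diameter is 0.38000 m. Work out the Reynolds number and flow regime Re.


Step 1: Re = rho*vel*D/mu = 975.66*3.665*0.38/0.00084 = 1.6176e+06
Step 2: Re = 1.6176e+06 > 4000, so flow is turbulent.
Re = 1.6176e+06 (turbulent)


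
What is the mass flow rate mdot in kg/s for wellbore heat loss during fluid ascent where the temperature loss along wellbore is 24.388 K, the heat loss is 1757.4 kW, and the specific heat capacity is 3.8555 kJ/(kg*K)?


mdot = Q_loss / (cp * dT)
mdot = 1757.4 / (3.8555 * 24.388)
mdot = 18.690 kg/s


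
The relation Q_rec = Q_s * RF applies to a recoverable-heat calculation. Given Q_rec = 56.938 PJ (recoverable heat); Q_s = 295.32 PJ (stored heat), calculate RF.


RF = Q_rec / Q_s
RF = 56.938 / 295.32
RF = 0.19280


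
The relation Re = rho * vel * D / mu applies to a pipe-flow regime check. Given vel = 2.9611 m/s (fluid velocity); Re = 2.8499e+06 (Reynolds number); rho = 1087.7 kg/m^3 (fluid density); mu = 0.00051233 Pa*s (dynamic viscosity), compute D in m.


D = Re * mu / (rho * vel)
D = 2.8499e+06 * 0.00051233 / (1087.7 * 2.9611)
D = 0.45333 m


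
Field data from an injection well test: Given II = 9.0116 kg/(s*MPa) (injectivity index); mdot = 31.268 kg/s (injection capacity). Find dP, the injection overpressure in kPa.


dP = mdot * 1000 / II
dP = 31.268 * 1000 / 9.0116
dP = 3469.8 kPa


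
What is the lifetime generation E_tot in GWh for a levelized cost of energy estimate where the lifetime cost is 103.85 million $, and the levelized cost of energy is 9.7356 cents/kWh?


E_tot = C_tot / LCOE * 100
E_tot = 103.85 / 9.7356 * 100
E_tot = 1066.7 GWh


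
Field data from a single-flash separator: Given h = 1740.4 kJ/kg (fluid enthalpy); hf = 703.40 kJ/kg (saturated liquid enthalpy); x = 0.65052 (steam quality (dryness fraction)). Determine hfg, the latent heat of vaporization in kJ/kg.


hfg = (h - hf) / x
hfg = (1740.4 - 703.40) / 0.65052
hfg = 1594.1 kJ/kg


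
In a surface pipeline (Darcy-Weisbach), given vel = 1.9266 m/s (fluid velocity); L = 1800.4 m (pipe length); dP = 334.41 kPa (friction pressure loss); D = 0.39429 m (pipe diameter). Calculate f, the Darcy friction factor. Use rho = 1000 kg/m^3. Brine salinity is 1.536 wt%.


f = dP*1000 / ((L/D)*(rho*vel^2/2))
f = 334.41*1000 / ((1800.4/0.39429)*(1000*1.9266^2/2))
f = 0.039461


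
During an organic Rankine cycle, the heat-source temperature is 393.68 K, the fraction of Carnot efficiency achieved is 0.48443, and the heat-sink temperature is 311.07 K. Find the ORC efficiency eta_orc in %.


eta_orc = (1 - Tc/Th) * f * 100
eta_orc = (1 - 311.07/393.68) * 0.48443 * 100
eta_orc = 10.165 %


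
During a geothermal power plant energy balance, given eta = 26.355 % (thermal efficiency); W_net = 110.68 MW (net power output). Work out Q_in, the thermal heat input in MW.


Q_in = W_net / (eta / 100)
Q_in = 110.68 / (26.355 / 100)
Q_in = 419.96 MW


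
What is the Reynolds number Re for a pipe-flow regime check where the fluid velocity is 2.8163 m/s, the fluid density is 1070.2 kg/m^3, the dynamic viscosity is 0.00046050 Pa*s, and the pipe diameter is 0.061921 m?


Re = rho * vel * D / mu
Re = 1070.2 * 2.8163 * 0.061921 / 0.00046050
Re = 4.0528e+05


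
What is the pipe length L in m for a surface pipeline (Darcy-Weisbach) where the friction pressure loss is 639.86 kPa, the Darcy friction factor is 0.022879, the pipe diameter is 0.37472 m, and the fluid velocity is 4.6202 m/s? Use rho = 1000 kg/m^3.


L = dP*1000*D / (f*rho*vel^2/2)
L = 639.86*1000*0.37472 / (0.022879*1000*4.6202^2/2)
L = 981.89 m


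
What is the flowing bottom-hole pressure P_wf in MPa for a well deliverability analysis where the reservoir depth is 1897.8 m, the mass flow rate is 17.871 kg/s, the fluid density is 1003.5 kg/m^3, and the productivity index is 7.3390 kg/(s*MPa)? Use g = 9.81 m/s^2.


Step 1: P_i = rho*g*h/1e6 = 1003.5*9.81*1897.8/1e6 = 18.68258 MPa
Step 2: P_wf = P_i - mdot/PI = 18.68258 - 17.871/7.339 = 16.248 MPa
P_wf = 16.248 MPa


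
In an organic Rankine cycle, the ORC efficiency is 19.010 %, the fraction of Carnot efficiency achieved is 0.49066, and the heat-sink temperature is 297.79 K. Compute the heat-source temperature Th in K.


Th = Tc / (1 - (eta_orc/100)/f)
Th = 297.79 / (1 - (19.010/100)/0.49066)
Th = 486.14 K


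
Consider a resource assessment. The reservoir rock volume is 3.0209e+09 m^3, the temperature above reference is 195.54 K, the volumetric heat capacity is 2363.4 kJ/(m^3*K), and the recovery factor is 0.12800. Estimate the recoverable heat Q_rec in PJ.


Step 1: Q_s = Vr*rhoc*dT/1e12 = 3.0209e+09*2363.4*195.54/1e12 = 1396.076 PJ
Step 2: Q_rec = Q_s * RF = 1396.076 * 0.128 = 178.70 PJ
Q_rec = 178.70 PJ


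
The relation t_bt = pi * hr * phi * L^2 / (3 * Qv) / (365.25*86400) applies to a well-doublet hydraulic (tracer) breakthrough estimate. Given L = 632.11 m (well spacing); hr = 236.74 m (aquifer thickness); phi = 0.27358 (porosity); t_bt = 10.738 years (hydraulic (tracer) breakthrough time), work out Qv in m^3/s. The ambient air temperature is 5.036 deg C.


Qv = pi*hr*phi*L^2 / (3*t_bt*365.25*86400)
Qv = pi*236.74*0.27358*632.11^2 / (3*10.738*365.25*86400)
Qv = 0.079973 m^3/s


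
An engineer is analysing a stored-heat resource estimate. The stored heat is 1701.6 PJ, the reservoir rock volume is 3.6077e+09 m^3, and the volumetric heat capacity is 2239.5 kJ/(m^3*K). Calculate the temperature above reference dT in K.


dT = Q_s * 1e12 / (Vr * rhoc)
dT = 1701.6 * 1e12 / (3.6077e+09 * 2239.5)
dT = 210.61 K


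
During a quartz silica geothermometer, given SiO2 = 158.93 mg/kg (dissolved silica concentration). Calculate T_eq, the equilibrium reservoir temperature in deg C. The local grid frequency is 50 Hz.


T_eq = 1309 / (5.19 - log10(SiO2)) - 273.15
T_eq = 1309 / (5.19 - log10(158.93)) - 273.15
T_eq = 164.82 deg C


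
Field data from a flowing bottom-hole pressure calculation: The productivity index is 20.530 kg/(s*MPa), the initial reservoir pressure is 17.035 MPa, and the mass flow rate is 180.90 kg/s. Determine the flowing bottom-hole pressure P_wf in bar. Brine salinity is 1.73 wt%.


P_wf = P_i - mdot / PI
P_wf = 17.035 - 180.90 / 20.530
P_wf = 8.223505 MPa
Convert: 8.223505 MPa * 10.0 = 82.235 bar
P_wf = 82.235 bar


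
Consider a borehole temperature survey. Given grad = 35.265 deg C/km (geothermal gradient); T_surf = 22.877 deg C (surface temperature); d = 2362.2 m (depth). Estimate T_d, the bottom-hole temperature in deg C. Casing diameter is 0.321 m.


T_d = T_surf + grad * d / 1000
T_d = 22.877 + 35.265 * 2362.2 / 1000
T_d = 106.18 deg C


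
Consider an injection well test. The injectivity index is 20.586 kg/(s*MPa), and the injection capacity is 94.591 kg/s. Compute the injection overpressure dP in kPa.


dP = mdot * 1000 / II
dP = 94.591 * 1000 / 20.586
dP = 4594.9 kPa


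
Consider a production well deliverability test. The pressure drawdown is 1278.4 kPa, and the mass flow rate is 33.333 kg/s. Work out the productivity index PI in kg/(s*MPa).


PI = mdot * 1000 / dP
PI = 33.333 * 1000 / 1278.4
PI = 26.074 kg/(s*MPa)


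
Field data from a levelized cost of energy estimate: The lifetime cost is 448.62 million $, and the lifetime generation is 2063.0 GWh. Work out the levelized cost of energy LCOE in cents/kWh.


LCOE = C_tot / E_tot * 100
LCOE = 448.62 / 2063.0 * 100
LCOE = 21.746 cents/kWh


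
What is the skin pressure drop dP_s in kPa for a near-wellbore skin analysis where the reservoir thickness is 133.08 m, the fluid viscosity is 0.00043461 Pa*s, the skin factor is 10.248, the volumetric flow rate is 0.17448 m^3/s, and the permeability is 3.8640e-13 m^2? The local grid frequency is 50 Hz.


dP_s = S * q * mu / (2*pi*k*hr) / 1000
dP_s = 10.248 * 0.17448 * 0.00043461 / (2*pi*3.8640e-13*133.08) / 1000
dP_s = 2405.2 kPa


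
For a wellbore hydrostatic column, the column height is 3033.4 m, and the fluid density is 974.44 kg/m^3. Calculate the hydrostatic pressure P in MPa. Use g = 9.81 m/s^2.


P = rho * g * h / 1e6
P = 974.44 * 9.81 * 3033.4 / 1e6
P = 28.997 MPa


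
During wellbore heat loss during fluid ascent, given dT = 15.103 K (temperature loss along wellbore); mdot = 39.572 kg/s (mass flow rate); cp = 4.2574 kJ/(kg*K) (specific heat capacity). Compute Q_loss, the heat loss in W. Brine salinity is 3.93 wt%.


Q_loss = mdot * cp * dT
Q_loss = 39.572 * 4.2574 * 15.103
Q_loss = 2544.460 kW
Convert: 2544.460 kW * 1000.0 = 2.5445e+06 W
Q_loss = 2.5445e+06 W


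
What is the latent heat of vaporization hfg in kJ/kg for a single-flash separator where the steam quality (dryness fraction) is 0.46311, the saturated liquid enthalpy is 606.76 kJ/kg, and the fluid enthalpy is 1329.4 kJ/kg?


hfg = (h - hf) / x
hfg = (1329.4 - 606.76) / 0.46311
hfg = 1560.4 kJ/kg


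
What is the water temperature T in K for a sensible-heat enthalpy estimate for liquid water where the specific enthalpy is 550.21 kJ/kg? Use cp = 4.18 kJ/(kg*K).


T = h / cp
T = 550.21 / 4.18
T = 131.6292 deg C
Convert to K: 131.6292 + 273.15 = 404.78 K
T = 404.78 K


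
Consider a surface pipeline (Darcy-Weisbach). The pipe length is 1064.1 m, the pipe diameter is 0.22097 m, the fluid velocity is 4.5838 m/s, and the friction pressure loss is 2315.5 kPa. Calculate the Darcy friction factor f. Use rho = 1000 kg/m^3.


f = dP*1000 / ((L/D)*(rho*vel^2/2))
f = 2315.5*1000 / ((1064.1/0.22097)*(1000*4.5838^2/2))
f = 0.045769


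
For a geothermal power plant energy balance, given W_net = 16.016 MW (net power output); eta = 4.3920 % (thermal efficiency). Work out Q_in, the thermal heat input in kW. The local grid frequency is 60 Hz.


Q_in = W_net / (eta / 100)
Q_in = 16.016 / (4.3920 / 100)
Q_in = 364.6630 MW
Convert: 364.6630 MW * 1000.0 = 3.6466e+05 kW
Q_in = 3.6466e+05 kW


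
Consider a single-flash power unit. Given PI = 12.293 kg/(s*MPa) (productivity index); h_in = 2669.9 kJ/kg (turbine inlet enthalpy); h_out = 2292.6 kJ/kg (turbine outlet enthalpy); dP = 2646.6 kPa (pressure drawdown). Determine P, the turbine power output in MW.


Step 1: mdot = PI * dP / 1000 = 12.293 * 2646.6 / 1000 = 32.53465 kg/s
Step 2: P = mdot*(h_in - h_out)/1000 = 32.53465*(2669.9 - 2292.6)/1000 = 12.275 MW
P = 12.275 MW


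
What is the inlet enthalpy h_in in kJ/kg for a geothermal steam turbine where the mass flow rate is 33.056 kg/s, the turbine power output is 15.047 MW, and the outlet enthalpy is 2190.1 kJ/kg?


h_in = h_out + P * 1000 / mdot
h_in = 2190.1 + 15.047 * 1000 / 33.056
h_in = 2645.3 kJ/kg


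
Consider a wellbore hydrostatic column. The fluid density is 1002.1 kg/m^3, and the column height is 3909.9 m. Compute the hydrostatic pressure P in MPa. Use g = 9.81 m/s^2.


P = rho * g * h / 1e6
P = 1002.1 * 9.81 * 3909.9 / 1e6
P = 38.437 MPa


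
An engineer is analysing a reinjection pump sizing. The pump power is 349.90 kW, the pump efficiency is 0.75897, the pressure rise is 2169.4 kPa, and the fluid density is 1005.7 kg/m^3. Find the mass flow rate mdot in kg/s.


mdot = P_pump * rho * eta / dP
mdot = 349.90 * 1005.7 * 0.75897 / 2169.4
mdot = 123.11 kg/s


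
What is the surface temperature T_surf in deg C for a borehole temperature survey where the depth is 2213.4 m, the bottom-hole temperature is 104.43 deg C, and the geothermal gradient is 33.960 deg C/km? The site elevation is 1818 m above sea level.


T_surf = T_d - grad * d / 1000
T_surf = 104.43 - 33.960 * 2213.4 / 1000
T_surf = 29.263 deg C


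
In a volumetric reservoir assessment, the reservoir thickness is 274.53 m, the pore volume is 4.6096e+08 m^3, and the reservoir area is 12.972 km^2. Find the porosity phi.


phi = Vp / (A * 1e6 * hr)
phi = 4.6096e+08 / (12.972 * 1e6 * 274.53)
phi = 0.12944


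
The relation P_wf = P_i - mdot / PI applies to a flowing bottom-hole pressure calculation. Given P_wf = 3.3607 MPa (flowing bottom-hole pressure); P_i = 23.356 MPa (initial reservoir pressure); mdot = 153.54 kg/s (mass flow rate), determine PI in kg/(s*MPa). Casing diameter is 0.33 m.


PI = mdot / (P_i - P_wf)
PI = 153.54 / (23.356 - 3.3607)
PI = 7.6788 kg/(s*MPa)


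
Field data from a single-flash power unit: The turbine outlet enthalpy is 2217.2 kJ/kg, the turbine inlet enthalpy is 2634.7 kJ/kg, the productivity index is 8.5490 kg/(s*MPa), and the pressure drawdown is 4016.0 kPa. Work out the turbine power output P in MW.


Step 1: mdot = PI * dP / 1000 = 8.549 * 4016.0 / 1000 = 34.33278 kg/s
Step 2: P = mdot*(h_in - h_out)/1000 = 34.33278*(2634.7 - 2217.2)/1000 = 14.334 MW
P = 14.334 MW


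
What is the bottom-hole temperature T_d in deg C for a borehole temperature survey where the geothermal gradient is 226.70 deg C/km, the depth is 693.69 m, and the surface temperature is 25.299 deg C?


T_d = T_surf + grad * d / 1000
T_d = 25.299 + 226.70 * 693.69 / 1000
T_d = 182.56 deg C


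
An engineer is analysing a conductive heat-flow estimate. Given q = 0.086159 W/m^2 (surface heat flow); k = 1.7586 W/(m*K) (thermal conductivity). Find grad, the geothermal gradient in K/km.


grad = q * 1000 / k
grad = 0.086159 * 1000 / 1.7586
grad = 48.99295 deg C/km
Convert: 48.99295 deg C/km * 1.0 = 48.993 K/km
grad = 48.993 K/km


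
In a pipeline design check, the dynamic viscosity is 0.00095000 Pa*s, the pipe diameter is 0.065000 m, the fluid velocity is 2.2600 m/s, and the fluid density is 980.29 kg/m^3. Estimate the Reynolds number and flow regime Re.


Step 1: Re = rho*vel*D/mu = 980.29*2.26*0.065/0.00095 = 1.5158e+05
Step 2: Re = 1.5158e+05 > 4000, so flow is turbulent.
Re = 1.5158e+05 (turbulent)


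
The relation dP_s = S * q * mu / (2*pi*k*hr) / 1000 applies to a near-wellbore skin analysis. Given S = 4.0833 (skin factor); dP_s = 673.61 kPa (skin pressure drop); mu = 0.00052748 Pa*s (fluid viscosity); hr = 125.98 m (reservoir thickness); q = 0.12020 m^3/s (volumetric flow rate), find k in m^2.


k = S*q*mu / (2*pi*dP_s*1000*hr)
k = 4.0833*0.12020*0.00052748 / (2*pi*673.61*1000*125.98)
k = 4.8555e-13 m^2


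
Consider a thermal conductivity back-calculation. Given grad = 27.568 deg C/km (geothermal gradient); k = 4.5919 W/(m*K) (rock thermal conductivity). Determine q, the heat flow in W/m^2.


q = k * grad / 1000
q = 4.5919 * 27.568 / 1000
q = 0.12659 W/m^2


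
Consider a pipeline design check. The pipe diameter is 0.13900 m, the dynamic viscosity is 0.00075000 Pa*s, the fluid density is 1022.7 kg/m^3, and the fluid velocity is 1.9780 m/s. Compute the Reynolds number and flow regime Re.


Step 1: Re = rho*vel*D/mu = 1022.7*1.978*0.139/0.00075 = 3.7491e+05
Step 2: Re = 3.7491e+05 > 4000, so flow is turbulent.
Re = 3.7491e+05 (turbulent)


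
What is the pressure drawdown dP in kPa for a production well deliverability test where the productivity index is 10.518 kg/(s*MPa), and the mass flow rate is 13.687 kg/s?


dP = mdot * 1000 / PI
dP = 13.687 * 1000 / 10.518
dP = 1301.3 kPa


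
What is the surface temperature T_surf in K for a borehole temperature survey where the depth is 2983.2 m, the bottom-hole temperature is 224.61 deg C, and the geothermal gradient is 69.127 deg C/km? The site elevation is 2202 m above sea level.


T_surf = T_d - grad * d / 1000
T_surf = 224.61 - 69.127 * 2983.2 / 1000
T_surf = 18.39033 deg C
Convert to K: 18.39033 + 273.15 = 291.54 K
T_surf = 291.54 K


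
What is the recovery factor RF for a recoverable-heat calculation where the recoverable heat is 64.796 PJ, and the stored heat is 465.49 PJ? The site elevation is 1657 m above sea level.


RF = Q_rec / Q_s
RF = 64.796 / 465.49
RF = 0.13920


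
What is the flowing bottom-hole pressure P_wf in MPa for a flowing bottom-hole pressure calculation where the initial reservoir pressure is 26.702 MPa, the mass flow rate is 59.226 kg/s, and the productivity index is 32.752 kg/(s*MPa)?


P_wf = P_i - mdot / PI
P_wf = 26.702 - 59.226 / 32.752
P_wf = 24.894 MPa


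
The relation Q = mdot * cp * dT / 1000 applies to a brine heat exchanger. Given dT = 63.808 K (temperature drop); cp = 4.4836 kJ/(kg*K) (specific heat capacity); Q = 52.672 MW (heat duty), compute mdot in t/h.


mdot = Q * 1000 / (cp * dT)
mdot = 52.672 * 1000 / (4.4836 * 63.808)
mdot = 184.1102 kg/s
Convert: 184.1102 kg/s * 3.6 = 662.80 t/h
mdot = 662.80 t/h


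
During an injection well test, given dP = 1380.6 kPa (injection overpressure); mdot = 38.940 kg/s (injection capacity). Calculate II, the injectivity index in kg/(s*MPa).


II = mdot * 1000 / dP
II = 38.940 * 1000 / 1380.6
II = 28.205 kg/(s*MPa)


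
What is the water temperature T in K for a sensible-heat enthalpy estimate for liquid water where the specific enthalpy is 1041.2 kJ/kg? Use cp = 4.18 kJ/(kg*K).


T = h / cp
T = 1041.2 / 4.18
T = 249.0909 deg C
Convert to K: 249.0909 + 273.15 = 522.24 K
T = 522.24 K


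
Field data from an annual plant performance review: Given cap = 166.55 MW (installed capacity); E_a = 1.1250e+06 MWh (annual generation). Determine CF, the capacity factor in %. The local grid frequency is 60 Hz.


CF = E_a / (cap * 8760) * 100
CF = 1.1250e+06 / (166.55 * 8760) * 100
CF = 77.109 %


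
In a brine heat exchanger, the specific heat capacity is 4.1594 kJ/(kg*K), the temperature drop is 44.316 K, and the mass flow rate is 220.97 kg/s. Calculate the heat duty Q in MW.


Q = mdot * cp * dT / 1000
Q = 220.97 * 4.1594 * 44.316 / 1000
Q = 40.731 MW


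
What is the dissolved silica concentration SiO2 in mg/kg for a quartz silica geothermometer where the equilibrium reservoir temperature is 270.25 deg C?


SiO2 = 10^(5.19 - 1309/(T_eq + 273.15))
SiO2 = 10^(5.19 - 1309/(270.25 + 273.15))
SiO2 = 604.08 mg/kg


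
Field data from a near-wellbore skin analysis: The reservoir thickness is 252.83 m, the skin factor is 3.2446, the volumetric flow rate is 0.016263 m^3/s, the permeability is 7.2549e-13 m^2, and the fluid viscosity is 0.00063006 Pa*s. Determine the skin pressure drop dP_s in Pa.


dP_s = S * q * mu / (2*pi*k*hr) / 1000
dP_s = 3.2446 * 0.016263 * 0.00063006 / (2*pi*7.2549e-13*252.83) / 1000
dP_s = 28.84721 kPa
Convert: 28.84721 kPa * 1000.0 = 28847 Pa
dP_s = 28847 Pa


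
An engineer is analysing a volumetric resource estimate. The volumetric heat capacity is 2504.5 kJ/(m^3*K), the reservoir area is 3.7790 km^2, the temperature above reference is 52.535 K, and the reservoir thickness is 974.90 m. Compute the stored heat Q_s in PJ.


Step 1: Vr = A*1e6*hr = 3.779*1e6*974.9 = 3.684147e+09 m^3
Step 2: Q_s = Vr*rhoc*dT/1e12 = 3.684147e+09*2504.5*52.535/1e12 = 484.74 PJ
Q_s = 484.74 PJ


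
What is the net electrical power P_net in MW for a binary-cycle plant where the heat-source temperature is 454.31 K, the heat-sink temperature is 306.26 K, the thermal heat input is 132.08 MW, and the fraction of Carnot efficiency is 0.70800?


Step 1: eta = (1 - Tc/Th)*f = (1 - 306.26/454.31)*0.708 = 0.2307222
Step 2: P_net = eta * Q_in = 0.2307222 * 132.08 = 30.474 MW
P_net = 30.474 MW


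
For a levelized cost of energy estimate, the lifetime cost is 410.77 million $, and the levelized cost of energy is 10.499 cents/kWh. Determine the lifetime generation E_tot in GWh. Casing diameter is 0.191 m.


E_tot = C_tot / LCOE * 100
E_tot = 410.77 / 10.499 * 100
E_tot = 3912.5 GWh


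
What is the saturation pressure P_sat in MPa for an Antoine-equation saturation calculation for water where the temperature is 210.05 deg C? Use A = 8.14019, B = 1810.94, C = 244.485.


P_sat = 10^(A - B/(C + T)) / 760 * 0.101325
P_sat = 10^(8.14019 - 1810.94/(244.485 + 210.05)) / 760 * 0.101325
P_sat = 1.9096 MPa
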